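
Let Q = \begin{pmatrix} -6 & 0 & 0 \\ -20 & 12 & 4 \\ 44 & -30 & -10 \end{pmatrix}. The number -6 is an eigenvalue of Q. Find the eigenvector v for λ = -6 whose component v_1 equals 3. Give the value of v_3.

-12

Q + 6I = [[0, 0, 0], [-20, 18, 4], [44, -30, -4]].
Solving (Q + 6I)v = 0 gives the eigenspace spanned by (3, 6, -12).
With v_1 = 3, v = (3, 6, -12), so v_3 = -12.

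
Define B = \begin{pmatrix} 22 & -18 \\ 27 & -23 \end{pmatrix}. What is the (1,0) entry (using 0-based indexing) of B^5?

12447

Characteristic polynomial: λ^2 + λ - 20 = (λ - 4)(λ + 5), so the eigenvalues are -5, 4.
λ=-5: eigenvector (-2, -3).
λ=4: eigenvector (1, 1).
P = [[-2, 1], [-3, 1]], D = diag(-5, 4), P⁻¹ = [[1, -1], [3, -2]].
B⁵ = P·diag(-3125, 1024)·P⁻¹ = [[9322, -8298], [12447, -11423]].
The requested entry is 12447.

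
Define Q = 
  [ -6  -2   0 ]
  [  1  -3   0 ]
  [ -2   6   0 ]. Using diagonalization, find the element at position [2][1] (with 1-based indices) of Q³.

61

Characteristic polynomial: t^3 + 9t^2 + 20t = t(t + 4)(t + 5), so the eigenvalues are -5, -4, 0.
t=-4: eigenvector (-1, 1, -2).
t=-5: eigenvector (-2, 1, -2).
t=0: eigenvector (0, 0, 1).
P = [[-1, -2, 0], [1, 1, 0], [-2, -2, 1]], D = diag(-4, -5, 0), P⁻¹ = [[1, 2, 0], [-1, -1, 0], [0, 2, 1]].
Q³ = P·diag(-64, -125, 0)·P⁻¹ = [[-186, -122, 0], [61, -3, 0], [-122, 6, 0]].
The requested entry is 61.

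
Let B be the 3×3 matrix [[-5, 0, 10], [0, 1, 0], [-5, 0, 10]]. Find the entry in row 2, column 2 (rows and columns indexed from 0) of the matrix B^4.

Characteristic polynomial: r^3 - 6r^2 + 5r = r(r - 5)(r - 1), so the eigenvalues are 0, 1, 5.
r=0: eigenvector (2, 0, 1).
r=1: eigenvector (0, 1, 0).
r=5: eigenvector (1, 0, 1).
P = [[2, 0, 1], [0, 1, 0], [1, 0, 1]], D = diag(0, 1, 5), P⁻¹ = [[1, 0, -1], [0, 1, 0], [-1, 0, 2]].
B⁴ = P·diag(0, 1, 625)·P⁻¹ = [[-625, 0, 1250], [0, 1, 0], [-625, 0, 1250]].
The requested entry is 1250.

1250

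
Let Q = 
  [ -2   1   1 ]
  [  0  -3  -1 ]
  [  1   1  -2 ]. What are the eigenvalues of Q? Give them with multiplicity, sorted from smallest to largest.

-3, -2, -2

Characteristic polynomial: p(t) = t^3 + 7t^2 + 16t + 12 = (t + 2)^2(t + 3).
Roots (with multiplicity): -3, -2, -2.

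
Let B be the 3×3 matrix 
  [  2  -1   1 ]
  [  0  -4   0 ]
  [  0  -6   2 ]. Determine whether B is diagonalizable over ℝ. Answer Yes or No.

No

Characteristic polynomial: p(λ) = λ^3 - 12λ + 16 = (λ - 2)^2(λ + 4).
λ = 2 has algebraic multiplicity 2; rank(B − 2I) = 2, so geometric multiplicity = 1.
Geometric multiplicity < algebraic multiplicity, so B is not diagonalizable.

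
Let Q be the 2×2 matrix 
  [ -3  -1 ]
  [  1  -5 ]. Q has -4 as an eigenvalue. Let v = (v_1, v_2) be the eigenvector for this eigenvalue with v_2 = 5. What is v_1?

Q + 4I = [[1, -1], [1, -1]].
Solving (Q + 4I)v = 0 gives the eigenspace spanned by (5, 5).
With v_2 = 5, v = (5, 5), so v_1 = 5.

5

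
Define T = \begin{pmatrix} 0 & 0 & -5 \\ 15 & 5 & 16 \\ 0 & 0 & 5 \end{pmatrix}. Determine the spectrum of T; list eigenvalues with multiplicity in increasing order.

Characteristic polynomial: p(s) = s^3 - 10s^2 + 25s = s(s - 5)^2.
Roots (with multiplicity): 0, 5, 5.

0, 5, 5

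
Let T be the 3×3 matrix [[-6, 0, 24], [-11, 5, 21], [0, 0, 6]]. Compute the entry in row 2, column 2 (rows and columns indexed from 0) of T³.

Characteristic polynomial: r^3 - 5r^2 - 36r + 180 = (r - 6)(r - 5)(r + 6), so the eigenvalues are -6, 5, 6.
r=-6: eigenvector (1, 1, 0).
r=5: eigenvector (0, 1, 0).
r=6: eigenvector (2, -1, 1).
P = [[1, 0, 2], [1, 1, -1], [0, 0, 1]], D = diag(-6, 5, 6), P⁻¹ = [[1, 0, -2], [-1, 1, 3], [0, 0, 1]].
T³ = P·diag(-216, 125, 216)·P⁻¹ = [[-216, 0, 864], [-341, 125, 591], [0, 0, 216]].
The requested entry is 216.

216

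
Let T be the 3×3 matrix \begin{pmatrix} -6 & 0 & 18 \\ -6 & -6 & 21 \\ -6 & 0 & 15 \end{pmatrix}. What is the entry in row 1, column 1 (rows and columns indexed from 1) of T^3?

Characteristic polynomial: s^3 - 3s^2 - 36s + 108 = (s - 6)(s - 3)(s + 6), so the eigenvalues are -6, 3, 6.
s=6: eigenvector (3, 2, 2).
s=3: eigenvector (-2, -1, -1).
s=-6: eigenvector (0, 1, 0).
P = [[3, -2, 0], [2, -1, 1], [2, -1, 0]], D = diag(6, 3, -6), P⁻¹ = [[-1, 0, 2], [-2, 0, 3], [0, 1, -1]].
T³ = P·diag(216, 27, -216)·P⁻¹ = [[-540, 0, 1134], [-378, -216, 999], [-378, 0, 783]].
The requested entry is -540.

-540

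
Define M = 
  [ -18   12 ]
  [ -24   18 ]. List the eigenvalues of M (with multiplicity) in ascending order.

Characteristic polynomial: p(μ) = μ^2 - 36 = (μ - 6)(μ + 6).
Roots (with multiplicity): -6, 6.

-6, 6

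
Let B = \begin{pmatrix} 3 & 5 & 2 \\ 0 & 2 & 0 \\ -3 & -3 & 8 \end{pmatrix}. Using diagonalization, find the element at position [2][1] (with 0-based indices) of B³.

Characteristic polynomial: λ^3 - 13λ^2 + 52λ - 60 = (λ - 6)(λ - 5)(λ - 2), so the eigenvalues are 2, 5, 6.
λ=5: eigenvector (1, 0, 1).
λ=2: eigenvector (-3, 1, -1).
λ=6: eigenvector (2, 0, 3).
P = [[1, -3, 2], [0, 1, 0], [1, -1, 3]], D = diag(5, 2, 6), P⁻¹ = [[3, 7, -2], [0, 1, 0], [-1, -2, 1]].
B³ = P·diag(125, 8, 216)·P⁻¹ = [[-57, -13, 182], [0, 8, 0], [-273, -429, 398]].
The requested entry is -429.

-429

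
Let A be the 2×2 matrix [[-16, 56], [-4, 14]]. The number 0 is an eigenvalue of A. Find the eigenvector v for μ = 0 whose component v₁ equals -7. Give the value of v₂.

-2

A = [[-16, 56], [-4, 14]].
Solving (A)v = 0 gives the eigenspace spanned by (-7, -2).
With v₁ = -7, v = (-7, -2), so v₂ = -2.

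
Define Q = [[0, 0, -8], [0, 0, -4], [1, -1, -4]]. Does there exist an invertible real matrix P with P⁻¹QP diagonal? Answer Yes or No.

No

Characteristic polynomial: p(μ) = μ^3 + 4μ^2 + 4μ = μ(μ + 2)^2.
μ = -2 has algebraic multiplicity 2; rank(Q + 2I) = 2, so geometric multiplicity = 1.
Geometric multiplicity < algebraic multiplicity, so Q is not diagonalizable.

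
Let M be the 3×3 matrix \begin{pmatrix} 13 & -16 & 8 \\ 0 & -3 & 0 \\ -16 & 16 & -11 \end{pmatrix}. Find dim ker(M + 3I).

M + 3I = [[16, -16, 8], [0, 0, 0], [-16, 16, -8]].
This matrix has rank 1, so its null space has dimension 3 − 1 = 2.

2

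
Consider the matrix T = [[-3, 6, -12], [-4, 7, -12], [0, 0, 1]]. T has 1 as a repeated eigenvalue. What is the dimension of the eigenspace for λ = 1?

T − 1I = [[-4, 6, -12], [-4, 6, -12], [0, 0, 0]].
This matrix has rank 1, so its null space has dimension 3 − 1 = 2.

2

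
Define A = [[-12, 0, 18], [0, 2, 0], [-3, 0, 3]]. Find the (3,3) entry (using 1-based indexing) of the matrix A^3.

Characteristic polynomial: λ^3 + 7λ^2 - 36 = (λ - 2)(λ + 3)(λ + 6), so the eigenvalues are -6, -3, 2.
λ=-6: eigenvector (3, 0, 1).
λ=2: eigenvector (0, 1, 0).
λ=-3: eigenvector (2, 0, 1).
P = [[3, 0, 2], [0, 1, 0], [1, 0, 1]], D = diag(-6, 2, -3), P⁻¹ = [[1, 0, -2], [0, 1, 0], [-1, 0, 3]].
A³ = P·diag(-216, 8, -27)·P⁻¹ = [[-594, 0, 1134], [0, 8, 0], [-189, 0, 351]].
The requested entry is 351.

351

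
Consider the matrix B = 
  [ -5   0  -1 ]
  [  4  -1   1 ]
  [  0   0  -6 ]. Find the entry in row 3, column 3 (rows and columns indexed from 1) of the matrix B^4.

1296

Characteristic polynomial: s^3 + 12s^2 + 41s + 30 = (s + 1)(s + 5)(s + 6), so the eigenvalues are -6, -5, -1.
s=-5: eigenvector (1, -1, 0).
s=-1: eigenvector (0, 1, 0).
s=-6: eigenvector (1, -1, 1).
P = [[1, 0, 1], [-1, 1, -1], [0, 0, 1]], D = diag(-5, -1, -6), P⁻¹ = [[1, 0, -1], [1, 1, 0], [0, 0, 1]].
B⁴ = P·diag(625, 1, 1296)·P⁻¹ = [[625, 0, 671], [-624, 1, -671], [0, 0, 1296]].
The requested entry is 1296.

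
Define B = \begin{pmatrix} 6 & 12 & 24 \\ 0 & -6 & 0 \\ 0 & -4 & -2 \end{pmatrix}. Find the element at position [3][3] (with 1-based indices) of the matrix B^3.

-8

Characteristic polynomial: r^3 + 2r^2 - 36r - 72 = (r - 6)(r + 2)(r + 6), so the eigenvalues are -6, -2, 6.
r=-2: eigenvector (-3, 0, 1).
r=-6: eigenvector (-3, 1, 1).
r=6: eigenvector (1, 0, 0).
P = [[-3, -3, 1], [0, 1, 0], [1, 1, 0]], D = diag(-2, -6, 6), P⁻¹ = [[0, -1, 1], [0, 1, 0], [1, 0, 3]].
B³ = P·diag(-8, -216, 216)·P⁻¹ = [[216, 624, 672], [0, -216, 0], [0, -208, -8]].
The requested entry is -8.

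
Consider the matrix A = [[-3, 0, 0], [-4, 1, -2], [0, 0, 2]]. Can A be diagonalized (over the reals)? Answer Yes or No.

Characteristic polynomial: p(t) = t^3 - 7t + 6 = (t - 2)(t - 1)(t + 3).
All 3 eigenvalues are distinct, so A is diagonalizable.

Yes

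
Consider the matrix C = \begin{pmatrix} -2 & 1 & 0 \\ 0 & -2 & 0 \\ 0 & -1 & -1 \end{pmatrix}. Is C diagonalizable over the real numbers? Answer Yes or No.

Characteristic polynomial: p(λ) = λ^3 + 5λ^2 + 8λ + 4 = (λ + 1)(λ + 2)^2.
λ = -2 has algebraic multiplicity 2; rank(C + 2I) = 2, so geometric multiplicity = 1.
Geometric multiplicity < algebraic multiplicity, so C is not diagonalizable.

No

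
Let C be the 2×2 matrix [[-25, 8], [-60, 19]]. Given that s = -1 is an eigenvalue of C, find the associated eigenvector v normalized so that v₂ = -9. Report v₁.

C + 1I = [[-24, 8], [-60, 20]].
Solving (C + 1I)v = 0 gives the eigenspace spanned by (-3, -9).
With v₂ = -9, v = (-3, -9), so v₁ = -3.

-3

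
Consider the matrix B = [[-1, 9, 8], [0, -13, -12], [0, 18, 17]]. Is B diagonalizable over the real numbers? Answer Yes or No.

Characteristic polynomial: p(λ) = λ^3 - 3λ^2 - 9λ - 5 = (λ - 5)(λ + 1)^2.
λ = -1 has algebraic multiplicity 2; rank(B + 1I) = 2, so geometric multiplicity = 1.
Geometric multiplicity < algebraic multiplicity, so B is not diagonalizable.

No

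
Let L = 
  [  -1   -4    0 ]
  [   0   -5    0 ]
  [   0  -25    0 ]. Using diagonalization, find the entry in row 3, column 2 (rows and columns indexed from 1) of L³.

Characteristic polynomial: λ^3 + 6λ^2 + 5λ = λ(λ + 1)(λ + 5), so the eigenvalues are -5, -1, 0.
λ=-1: eigenvector (1, 0, 0).
λ=-5: eigenvector (1, 1, 5).
λ=0: eigenvector (0, 0, 1).
P = [[1, 1, 0], [0, 1, 0], [0, 5, 1]], D = diag(-1, -5, 0), P⁻¹ = [[1, -1, 0], [0, 1, 0], [0, -5, 1]].
L³ = P·diag(-1, -125, 0)·P⁻¹ = [[-1, -124, 0], [0, -125, 0], [0, -625, 0]].
The requested entry is -625.

-625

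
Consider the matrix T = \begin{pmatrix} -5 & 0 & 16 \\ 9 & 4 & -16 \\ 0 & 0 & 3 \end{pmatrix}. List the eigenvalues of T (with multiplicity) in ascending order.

Characteristic polynomial: p(s) = s^3 - 2s^2 - 23s + 60 = (s - 4)(s - 3)(s + 5).
Roots (with multiplicity): -5, 3, 4.

-5, 3, 4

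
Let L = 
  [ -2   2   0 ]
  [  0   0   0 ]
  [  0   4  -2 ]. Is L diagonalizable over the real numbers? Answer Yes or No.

Characteristic polynomial: p(s) = s^3 + 4s^2 + 4s = s(s + 2)^2.
s = -2 has algebraic multiplicity 2; rank(L + 2I) = 1, so geometric multiplicity = 2.
Every eigenvalue has geometric = algebraic multiplicity, so L is diagonalizable.

Yes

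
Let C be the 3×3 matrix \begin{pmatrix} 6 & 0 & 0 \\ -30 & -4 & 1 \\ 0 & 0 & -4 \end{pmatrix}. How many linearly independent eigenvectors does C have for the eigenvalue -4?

1

C + 4I = [[10, 0, 0], [-30, 0, 1], [0, 0, 0]].
This matrix has rank 2, so its null space has dimension 3 − 2 = 1.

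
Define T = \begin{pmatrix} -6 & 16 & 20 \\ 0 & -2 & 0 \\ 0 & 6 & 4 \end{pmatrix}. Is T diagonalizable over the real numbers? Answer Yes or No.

Yes

Characteristic polynomial: p(r) = r^3 + 4r^2 - 20r - 48 = (r - 4)(r + 2)(r + 6).
All 3 eigenvalues are distinct, so T is diagonalizable.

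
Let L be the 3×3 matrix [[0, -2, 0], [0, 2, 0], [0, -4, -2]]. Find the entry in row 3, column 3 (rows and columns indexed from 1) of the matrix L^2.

Characteristic polynomial: λ^3 - 4λ = λ(λ - 2)(λ + 2), so the eigenvalues are -2, 0, 2.
λ=0: eigenvector (1, 0, 0).
λ=2: eigenvector (-1, 1, -1).
λ=-2: eigenvector (0, 0, 1).
P = [[1, -1, 0], [0, 1, 0], [0, -1, 1]], D = diag(0, 2, -2), P⁻¹ = [[1, 1, 0], [0, 1, 0], [0, 1, 1]].
L² = P·diag(0, 4, 4)·P⁻¹ = [[0, -4, 0], [0, 4, 0], [0, 0, 4]].
The requested entry is 4.

4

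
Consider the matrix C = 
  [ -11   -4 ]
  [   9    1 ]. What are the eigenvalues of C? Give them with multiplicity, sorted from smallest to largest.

Characteristic polynomial: p(λ) = λ^2 + 10λ + 25 = (λ + 5)^2.
Roots (with multiplicity): -5, -5.

-5, -5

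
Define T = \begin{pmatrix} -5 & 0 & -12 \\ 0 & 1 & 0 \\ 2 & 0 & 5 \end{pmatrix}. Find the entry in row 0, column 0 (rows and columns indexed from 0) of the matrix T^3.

Characteristic polynomial: λ^3 - λ^2 - λ + 1 = (λ - 1)^2(λ + 1), so the eigenvalues are -1, 1, 1.
λ=-1: eigenvector (3, 0, -1).
λ=1: eigenvector (0, 1, 0).
λ=1: eigenvector (-2, 0, 1).
P = [[3, 0, -2], [0, 1, 0], [-1, 0, 1]], D = diag(-1, 1, 1), P⁻¹ = [[1, 0, 2], [0, 1, 0], [1, 0, 3]].
T³ = P·diag(-1, 1, 1)·P⁻¹ = [[-5, 0, -12], [0, 1, 0], [2, 0, 5]].
The requested entry is -5.

-5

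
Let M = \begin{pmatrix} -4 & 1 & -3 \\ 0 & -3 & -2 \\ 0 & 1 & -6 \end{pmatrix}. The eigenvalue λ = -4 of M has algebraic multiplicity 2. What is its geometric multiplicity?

1

M + 4I = [[0, 1, -3], [0, 1, -2], [0, 1, -2]].
This matrix has rank 2, so its null space has dimension 3 − 2 = 1.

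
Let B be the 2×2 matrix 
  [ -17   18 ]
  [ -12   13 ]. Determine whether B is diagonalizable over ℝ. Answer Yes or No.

Yes

Characteristic polynomial: p(t) = t^2 + 4t - 5 = (t - 1)(t + 5).
All 2 eigenvalues are distinct, so B is diagonalizable.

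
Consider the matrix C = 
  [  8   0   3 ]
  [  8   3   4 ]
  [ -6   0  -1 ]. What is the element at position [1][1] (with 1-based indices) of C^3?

242

Characteristic polynomial: t^3 - 10t^2 + 31t - 30 = (t - 5)(t - 3)(t - 2), so the eigenvalues are 2, 3, 5.
t=5: eigenvector (1, 2, -1).
t=3: eigenvector (0, 1, 0).
t=2: eigenvector (1, 0, -2).
P = [[1, 0, 1], [2, 1, 0], [-1, 0, -2]], D = diag(5, 3, 2), P⁻¹ = [[2, 0, 1], [-4, 1, -2], [-1, 0, -1]].
C³ = P·diag(125, 27, 8)·P⁻¹ = [[242, 0, 117], [392, 27, 196], [-234, 0, -109]].
The requested entry is 242.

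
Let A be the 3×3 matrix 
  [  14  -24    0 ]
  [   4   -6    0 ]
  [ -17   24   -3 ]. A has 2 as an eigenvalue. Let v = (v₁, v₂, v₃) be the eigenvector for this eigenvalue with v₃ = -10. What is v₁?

10

A − 2I = [[12, -24, 0], [4, -8, 0], [-17, 24, -5]].
Solving (A − 2I)v = 0 gives the eigenspace spanned by (10, 5, -10).
With v₃ = -10, v = (10, 5, -10), so v₁ = 10.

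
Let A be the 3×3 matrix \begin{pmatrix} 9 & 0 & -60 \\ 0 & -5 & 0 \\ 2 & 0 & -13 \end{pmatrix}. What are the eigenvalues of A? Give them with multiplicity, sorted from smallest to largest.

Characteristic polynomial: p(μ) = μ^3 + 9μ^2 + 23μ + 15 = (μ + 1)(μ + 3)(μ + 5).
Roots (with multiplicity): -5, -3, -1.

-5, -3, -1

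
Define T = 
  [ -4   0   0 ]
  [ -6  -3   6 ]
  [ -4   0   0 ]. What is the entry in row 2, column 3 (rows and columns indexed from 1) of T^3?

54

Characteristic polynomial: s^3 + 7s^2 + 12s = s(s + 3)(s + 4), so the eigenvalues are -4, -3, 0.
s=-3: eigenvector (0, 1, 0).
s=-4: eigenvector (1, 0, 1).
s=0: eigenvector (0, 2, 1).
P = [[0, 1, 0], [1, 0, 2], [0, 1, 1]], D = diag(-3, -4, 0), P⁻¹ = [[2, 1, -2], [1, 0, 0], [-1, 0, 1]].
T³ = P·diag(-27, -64, 0)·P⁻¹ = [[-64, 0, 0], [-54, -27, 54], [-64, 0, 0]].
The requested entry is 54.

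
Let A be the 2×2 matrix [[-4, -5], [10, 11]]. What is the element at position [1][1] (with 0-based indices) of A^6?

Characteristic polynomial: r^2 - 7r + 6 = (r - 6)(r - 1), so the eigenvalues are 1, 6.
r=1: eigenvector (1, -1).
r=6: eigenvector (-1, 2).
P = [[1, -1], [-1, 2]], D = diag(1, 6), P⁻¹ = [[2, 1], [1, 1]].
A⁶ = P·diag(1, 46656)·P⁻¹ = [[-46654, -46655], [93310, 93311]].
The requested entry is 93311.

93311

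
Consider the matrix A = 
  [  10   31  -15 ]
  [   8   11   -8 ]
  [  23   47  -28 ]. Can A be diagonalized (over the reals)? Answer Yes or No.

No

Characteristic polynomial: p(λ) = λ^3 + 7λ^2 - 5λ - 75 = (λ - 3)(λ + 5)^2.
λ = -5 has algebraic multiplicity 2; rank(A + 5I) = 2, so geometric multiplicity = 1.
Geometric multiplicity < algebraic multiplicity, so A is not diagonalizable.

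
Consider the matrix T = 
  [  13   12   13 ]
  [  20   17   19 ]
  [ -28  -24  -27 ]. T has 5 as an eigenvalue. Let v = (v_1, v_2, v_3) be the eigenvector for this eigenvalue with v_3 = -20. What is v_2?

15

T − 5I = [[8, 12, 13], [20, 12, 19], [-28, -24, -32]].
Solving (T − 5I)v = 0 gives the eigenspace spanned by (10, 15, -20).
With v_3 = -20, v = (10, 15, -20), so v_2 = 15.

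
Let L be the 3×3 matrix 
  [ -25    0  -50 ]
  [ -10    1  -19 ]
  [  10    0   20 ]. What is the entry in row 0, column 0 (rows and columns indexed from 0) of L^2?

125

Characteristic polynomial: r^3 + 4r^2 - 5r = r(r - 1)(r + 5), so the eigenvalues are -5, 0, 1.
r=-5: eigenvector (5, 2, -2).
r=1: eigenvector (0, 1, 0).
r=0: eigenvector (-2, -1, 1).
P = [[5, 0, -2], [2, 1, -1], [-2, 0, 1]], D = diag(-5, 1, 0), P⁻¹ = [[1, 0, 2], [0, 1, 1], [2, 0, 5]].
L² = P·diag(25, 1, 0)·P⁻¹ = [[125, 0, 250], [50, 1, 101], [-50, 0, -100]].
The requested entry is 125.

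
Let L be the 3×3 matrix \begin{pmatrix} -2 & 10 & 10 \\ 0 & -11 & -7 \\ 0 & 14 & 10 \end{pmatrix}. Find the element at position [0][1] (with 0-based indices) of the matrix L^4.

Characteristic polynomial: s^3 + 3s^2 - 10s - 24 = (s - 3)(s + 2)(s + 4), so the eigenvalues are -4, -2, 3.
s=-2: eigenvector (1, 0, 0).
s=3: eigenvector (2, -1, 2).
s=-4: eigenvector (0, -1, 1).
P = [[1, 2, 0], [0, -1, -1], [0, 2, 1]], D = diag(-2, 3, -4), P⁻¹ = [[1, -2, -2], [0, 1, 1], [0, -2, -1]].
L⁴ = P·diag(16, 81, 256)·P⁻¹ = [[16, 130, 130], [0, 431, 175], [0, -350, -94]].
The requested entry is 130.

130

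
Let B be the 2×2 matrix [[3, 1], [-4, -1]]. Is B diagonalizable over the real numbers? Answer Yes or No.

Characteristic polynomial: p(s) = s^2 - 2s + 1 = (s - 1)^2.
s = 1 has algebraic multiplicity 2; rank(B − 1I) = 1, so geometric multiplicity = 1.
Geometric multiplicity < algebraic multiplicity, so B is not diagonalizable.

No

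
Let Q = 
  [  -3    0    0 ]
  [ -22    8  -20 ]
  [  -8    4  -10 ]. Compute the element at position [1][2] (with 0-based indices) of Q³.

-80

Characteristic polynomial: μ^3 + 5μ^2 + 6μ = μ(μ + 2)(μ + 3), so the eigenvalues are -3, -2, 0.
μ=-3: eigenvector (1, 2, 0).
μ=-2: eigenvector (0, 2, 1).
μ=0: eigenvector (0, 5, 2).
P = [[1, 0, 0], [2, 2, 5], [0, 1, 2]], D = diag(-3, -2, 0), P⁻¹ = [[1, 0, 0], [4, -2, 5], [-2, 1, -2]].
Q³ = P·diag(-27, -8, 0)·P⁻¹ = [[-27, 0, 0], [-118, 32, -80], [-32, 16, -40]].
The requested entry is -80.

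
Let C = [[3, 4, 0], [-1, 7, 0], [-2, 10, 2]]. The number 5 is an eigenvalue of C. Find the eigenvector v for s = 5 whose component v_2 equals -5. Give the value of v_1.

-10

C − 5I = [[-2, 4, 0], [-1, 2, 0], [-2, 10, -3]].
Solving (C − 5I)v = 0 gives the eigenspace spanned by (-10, -5, -10).
With v_2 = -5, v = (-10, -5, -10), so v_1 = -10.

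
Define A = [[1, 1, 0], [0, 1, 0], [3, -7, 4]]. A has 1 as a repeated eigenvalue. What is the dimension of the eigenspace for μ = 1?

A − 1I = [[0, 1, 0], [0, 0, 0], [3, -7, 3]].
This matrix has rank 2, so its null space has dimension 3 − 2 = 1.

1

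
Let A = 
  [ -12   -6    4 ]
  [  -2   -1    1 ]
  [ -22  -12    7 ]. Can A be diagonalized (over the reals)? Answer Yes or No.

Characteristic polynomial: p(t) = t^3 + 6t^2 + 9t + 4 = (t + 1)^2(t + 4).
t = -1 has algebraic multiplicity 2; rank(A + 1I) = 2, so geometric multiplicity = 1.
Geometric multiplicity < algebraic multiplicity, so A is not diagonalizable.

No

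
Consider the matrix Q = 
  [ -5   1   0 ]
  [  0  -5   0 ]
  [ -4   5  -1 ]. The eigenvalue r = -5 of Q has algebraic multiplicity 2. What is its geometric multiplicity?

1

Q + 5I = [[0, 1, 0], [0, 0, 0], [-4, 5, 4]].
This matrix has rank 2, so its null space has dimension 3 − 2 = 1.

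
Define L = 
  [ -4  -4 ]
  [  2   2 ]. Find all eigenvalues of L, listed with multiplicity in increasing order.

Characteristic polynomial: p(s) = s^2 + 2s = s(s + 2).
Roots (with multiplicity): -2, 0.

-2, 0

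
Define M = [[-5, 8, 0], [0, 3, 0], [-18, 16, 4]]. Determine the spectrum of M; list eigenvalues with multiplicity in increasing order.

-5, 3, 4

Characteristic polynomial: p(t) = t^3 - 2t^2 - 23t + 60 = (t - 4)(t - 3)(t + 5).
Roots (with multiplicity): -5, 3, 4.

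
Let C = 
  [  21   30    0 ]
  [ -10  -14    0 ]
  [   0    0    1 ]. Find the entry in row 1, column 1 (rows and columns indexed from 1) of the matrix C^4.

5181

Characteristic polynomial: s^3 - 8s^2 + 13s - 6 = (s - 6)(s - 1)^2, so the eigenvalues are 1, 1, 6.
s=1: eigenvector (-3, 2, 2).
s=6: eigenvector (-2, 1, 0).
s=1: eigenvector (0, 0, 1).
P = [[-3, -2, 0], [2, 1, 0], [2, 0, 1]], D = diag(1, 6, 1), P⁻¹ = [[1, 2, 0], [-2, -3, 0], [-2, -4, 1]].
C⁴ = P·diag(1, 1296, 1)·P⁻¹ = [[5181, 7770, 0], [-2590, -3884, 0], [0, 0, 1]].
The requested entry is 5181.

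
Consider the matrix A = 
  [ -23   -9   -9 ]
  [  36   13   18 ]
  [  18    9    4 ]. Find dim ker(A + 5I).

2

A + 5I = [[-18, -9, -9], [36, 18, 18], [18, 9, 9]].
This matrix has rank 1, so its null space has dimension 3 − 1 = 2.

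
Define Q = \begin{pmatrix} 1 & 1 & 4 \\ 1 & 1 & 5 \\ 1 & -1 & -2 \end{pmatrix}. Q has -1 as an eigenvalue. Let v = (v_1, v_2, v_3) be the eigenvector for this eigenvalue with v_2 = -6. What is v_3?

3

Q + 1I = [[2, 1, 4], [1, 2, 5], [1, -1, -1]].
Solving (Q + 1I)v = 0 gives the eigenspace spanned by (-3, -6, 3).
With v_2 = -6, v = (-3, -6, 3), so v_3 = 3.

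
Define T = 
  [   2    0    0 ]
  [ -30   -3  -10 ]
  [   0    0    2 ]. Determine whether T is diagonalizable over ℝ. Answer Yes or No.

Yes

Characteristic polynomial: p(r) = r^3 - r^2 - 8r + 12 = (r - 2)^2(r + 3).
r = 2 has algebraic multiplicity 2; rank(T − 2I) = 1, so geometric multiplicity = 2.
Every eigenvalue has geometric = algebraic multiplicity, so T is diagonalizable.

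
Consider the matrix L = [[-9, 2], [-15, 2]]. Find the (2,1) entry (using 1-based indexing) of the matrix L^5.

-11715

Characteristic polynomial: λ^2 + 7λ + 12 = (λ + 3)(λ + 4), so the eigenvalues are -4, -3.
λ=-3: eigenvector (1, 3).
λ=-4: eigenvector (-2, -5).
P = [[1, -2], [3, -5]], D = diag(-3, -4), P⁻¹ = [[-5, 2], [-3, 1]].
L⁵ = P·diag(-243, -1024)·P⁻¹ = [[-4929, 1562], [-11715, 3662]].
The requested entry is -11715.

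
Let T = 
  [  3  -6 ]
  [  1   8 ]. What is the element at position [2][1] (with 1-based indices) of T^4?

Characteristic polynomial: r^2 - 11r + 30 = (r - 6)(r - 5), so the eigenvalues are 5, 6.
r=6: eigenvector (-2, 1).
r=5: eigenvector (-3, 1).
P = [[-2, -3], [1, 1]], D = diag(6, 5), P⁻¹ = [[1, 3], [-1, -2]].
T⁴ = P·diag(1296, 625)·P⁻¹ = [[-717, -4026], [671, 2638]].
The requested entry is 671.

671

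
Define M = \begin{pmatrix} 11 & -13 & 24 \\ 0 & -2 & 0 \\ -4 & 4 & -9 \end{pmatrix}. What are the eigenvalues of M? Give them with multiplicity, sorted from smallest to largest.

-2, -1, 3

Characteristic polynomial: p(t) = t^3 - 7t - 6 = (t - 3)(t + 1)(t + 2).
Roots (with multiplicity): -2, -1, 3.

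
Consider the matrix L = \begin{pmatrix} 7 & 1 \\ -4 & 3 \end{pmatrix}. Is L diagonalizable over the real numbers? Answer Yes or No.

No

Characteristic polynomial: p(λ) = λ^2 - 10λ + 25 = (λ - 5)^2.
λ = 5 has algebraic multiplicity 2; rank(L − 5I) = 1, so geometric multiplicity = 1.
Geometric multiplicity < algebraic multiplicity, so L is not diagonalizable.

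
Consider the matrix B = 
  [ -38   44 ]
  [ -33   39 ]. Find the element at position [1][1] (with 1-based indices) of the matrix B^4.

Characteristic polynomial: t^2 - t - 30 = (t - 6)(t + 5), so the eigenvalues are -5, 6.
t=6: eigenvector (1, 1).
t=-5: eigenvector (4, 3).
P = [[1, 4], [1, 3]], D = diag(6, -5), P⁻¹ = [[-3, 4], [1, -1]].
B⁴ = P·diag(1296, 625)·P⁻¹ = [[-1388, 2684], [-2013, 3309]].
The requested entry is -1388.

-1388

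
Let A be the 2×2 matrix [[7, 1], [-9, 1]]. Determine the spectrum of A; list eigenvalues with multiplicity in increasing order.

Characteristic polynomial: p(s) = s^2 - 8s + 16 = (s - 4)^2.
Roots (with multiplicity): 4, 4.

4, 4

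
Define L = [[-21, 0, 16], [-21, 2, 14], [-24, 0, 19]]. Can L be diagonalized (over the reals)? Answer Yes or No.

Characteristic polynomial: p(t) = t^3 - 19t + 30 = (t - 3)(t - 2)(t + 5).
All 3 eigenvalues are distinct, so L is diagonalizable.

Yes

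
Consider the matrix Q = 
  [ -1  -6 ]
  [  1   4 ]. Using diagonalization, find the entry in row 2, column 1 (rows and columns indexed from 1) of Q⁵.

31

Characteristic polynomial: μ^2 - 3μ + 2 = (μ - 2)(μ - 1), so the eigenvalues are 1, 2.
μ=1: eigenvector (-3, 1).
μ=2: eigenvector (-2, 1).
P = [[-3, -2], [1, 1]], D = diag(1, 2), P⁻¹ = [[-1, -2], [1, 3]].
Q⁵ = P·diag(1, 32)·P⁻¹ = [[-61, -186], [31, 94]].
The requested entry is 31.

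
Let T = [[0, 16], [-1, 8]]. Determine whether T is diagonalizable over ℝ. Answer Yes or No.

No

Characteristic polynomial: p(λ) = λ^2 - 8λ + 16 = (λ - 4)^2.
λ = 4 has algebraic multiplicity 2; rank(T − 4I) = 1, so geometric multiplicity = 1.
Geometric multiplicity < algebraic multiplicity, so T is not diagonalizable.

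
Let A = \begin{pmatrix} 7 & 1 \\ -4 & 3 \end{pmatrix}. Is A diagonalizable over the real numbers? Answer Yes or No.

Characteristic polynomial: p(λ) = λ^2 - 10λ + 25 = (λ - 5)^2.
λ = 5 has algebraic multiplicity 2; rank(A − 5I) = 1, so geometric multiplicity = 1.
Geometric multiplicity < algebraic multiplicity, so A is not diagonalizable.

No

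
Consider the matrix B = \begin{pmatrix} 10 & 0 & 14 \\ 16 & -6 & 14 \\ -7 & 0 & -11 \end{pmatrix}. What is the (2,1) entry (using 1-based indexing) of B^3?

Characteristic polynomial: μ^3 + 7μ^2 - 6μ - 72 = (μ - 3)(μ + 4)(μ + 6), so the eigenvalues are -6, -4, 3.
μ=3: eigenvector (2, 2, -1).
μ=-6: eigenvector (0, 1, 0).
μ=-4: eigenvector (-1, -1, 1).
P = [[2, 0, -1], [2, 1, -1], [-1, 0, 1]], D = diag(3, -6, -4), P⁻¹ = [[1, 0, 1], [-1, 1, 0], [1, 0, 2]].
B³ = P·diag(27, -216, -64)·P⁻¹ = [[118, 0, 182], [334, -216, 182], [-91, 0, -155]].
The requested entry is 334.

334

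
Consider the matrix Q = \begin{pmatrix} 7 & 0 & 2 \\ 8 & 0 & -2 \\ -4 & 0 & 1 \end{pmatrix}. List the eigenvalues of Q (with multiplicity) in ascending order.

0, 3, 5

Characteristic polynomial: p(s) = s^3 - 8s^2 + 15s = s(s - 5)(s - 3).
Roots (with multiplicity): 0, 3, 5.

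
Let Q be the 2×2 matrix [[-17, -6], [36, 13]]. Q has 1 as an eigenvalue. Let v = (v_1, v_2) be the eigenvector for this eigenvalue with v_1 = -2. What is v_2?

Q − 1I = [[-18, -6], [36, 12]].
Solving (Q − 1I)v = 0 gives the eigenspace spanned by (-2, 6).
With v_1 = -2, v = (-2, 6), so v_2 = 6.

6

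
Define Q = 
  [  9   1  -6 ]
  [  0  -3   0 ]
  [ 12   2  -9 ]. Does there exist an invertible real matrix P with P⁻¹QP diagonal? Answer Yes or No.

No

Characteristic polynomial: p(μ) = μ^3 + 3μ^2 - 9μ - 27 = (μ - 3)(μ + 3)^2.
μ = -3 has algebraic multiplicity 2; rank(Q + 3I) = 2, so geometric multiplicity = 1.
Geometric multiplicity < algebraic multiplicity, so Q is not diagonalizable.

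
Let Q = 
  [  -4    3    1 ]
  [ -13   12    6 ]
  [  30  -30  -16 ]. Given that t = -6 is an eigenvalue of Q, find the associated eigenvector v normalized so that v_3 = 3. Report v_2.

Q + 6I = [[2, 3, 1], [-13, 18, 6], [30, -30, -10]].
Solving (Q + 6I)v = 0 gives the eigenspace spanned by (0, -1, 3).
With v_3 = 3, v = (0, -1, 3), so v_2 = -1.

-1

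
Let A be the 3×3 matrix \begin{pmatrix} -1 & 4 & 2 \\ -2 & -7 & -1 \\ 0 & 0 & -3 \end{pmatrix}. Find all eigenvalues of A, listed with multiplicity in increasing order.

-5, -3, -3

Characteristic polynomial: p(μ) = μ^3 + 11μ^2 + 39μ + 45 = (μ + 3)^2(μ + 5).
Roots (with multiplicity): -5, -3, -3.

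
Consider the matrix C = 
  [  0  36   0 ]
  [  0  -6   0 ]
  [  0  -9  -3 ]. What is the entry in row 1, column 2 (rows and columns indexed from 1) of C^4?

-7776

Characteristic polynomial: t^3 + 9t^2 + 18t = t(t + 3)(t + 6), so the eigenvalues are -6, -3, 0.
t=0: eigenvector (1, 0, 0).
t=-3: eigenvector (0, 0, 1).
t=-6: eigenvector (-6, 1, 3).
P = [[1, 0, -6], [0, 0, 1], [0, 1, 3]], D = diag(0, -3, -6), P⁻¹ = [[1, 6, 0], [0, -3, 1], [0, 1, 0]].
C⁴ = P·diag(0, 81, 1296)·P⁻¹ = [[0, -7776, 0], [0, 1296, 0], [0, 3645, 81]].
The requested entry is -7776.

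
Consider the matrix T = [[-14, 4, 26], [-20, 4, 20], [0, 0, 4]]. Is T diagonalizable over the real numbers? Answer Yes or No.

Yes

Characteristic polynomial: p(μ) = μ^3 + 6μ^2 - 16μ - 96 = (μ - 4)(μ + 4)(μ + 6).
All 3 eigenvalues are distinct, so T is diagonalizable.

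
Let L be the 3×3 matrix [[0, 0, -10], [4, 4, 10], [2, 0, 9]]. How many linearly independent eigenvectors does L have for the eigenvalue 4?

2

L − 4I = [[-4, 0, -10], [4, 0, 10], [2, 0, 5]].
This matrix has rank 1, so its null space has dimension 3 − 1 = 2.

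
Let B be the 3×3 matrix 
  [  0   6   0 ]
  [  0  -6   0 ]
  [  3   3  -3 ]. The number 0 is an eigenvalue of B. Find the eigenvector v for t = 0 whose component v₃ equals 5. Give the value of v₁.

5

B = [[0, 6, 0], [0, -6, 0], [3, 3, -3]].
Solving (B)v = 0 gives the eigenspace spanned by (5, 0, 5).
With v₃ = 5, v = (5, 0, 5), so v₁ = 5.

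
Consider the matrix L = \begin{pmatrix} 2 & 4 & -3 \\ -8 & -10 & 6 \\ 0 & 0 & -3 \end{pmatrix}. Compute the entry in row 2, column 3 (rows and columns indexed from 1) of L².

Characteristic polynomial: s^3 + 11s^2 + 36s + 36 = (s + 2)(s + 3)(s + 6), so the eigenvalues are -6, -3, -2.
s=-6: eigenvector (1, -2, 0).
s=-2: eigenvector (1, -1, 0).
s=-3: eigenvector (-1, 2, 1).
P = [[1, 1, -1], [-2, -1, 2], [0, 0, 1]], D = diag(-6, -2, -3), P⁻¹ = [[-1, -1, 1], [2, 1, 0], [0, 0, 1]].
L² = P·diag(36, 4, 9)·P⁻¹ = [[-28, -32, 27], [64, 68, -54], [0, 0, 9]].
The requested entry is -54.

-54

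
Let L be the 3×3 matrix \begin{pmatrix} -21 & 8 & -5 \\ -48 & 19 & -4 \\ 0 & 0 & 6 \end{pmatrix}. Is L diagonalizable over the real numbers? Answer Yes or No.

Characteristic polynomial: p(r) = r^3 - 4r^2 - 27r + 90 = (r - 6)(r - 3)(r + 5).
All 3 eigenvalues are distinct, so L is diagonalizable.

Yes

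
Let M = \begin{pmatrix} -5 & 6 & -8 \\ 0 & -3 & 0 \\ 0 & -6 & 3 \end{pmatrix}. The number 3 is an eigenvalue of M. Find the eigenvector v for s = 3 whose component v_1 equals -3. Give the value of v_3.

3

M − 3I = [[-8, 6, -8], [0, -6, 0], [0, -6, 0]].
Solving (M − 3I)v = 0 gives the eigenspace spanned by (-3, 0, 3).
With v_1 = -3, v = (-3, 0, 3), so v_3 = 3.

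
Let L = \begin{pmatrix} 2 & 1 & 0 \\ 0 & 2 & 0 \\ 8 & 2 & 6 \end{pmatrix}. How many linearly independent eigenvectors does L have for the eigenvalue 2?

1

L − 2I = [[0, 1, 0], [0, 0, 0], [8, 2, 4]].
This matrix has rank 2, so its null space has dimension 3 − 2 = 1.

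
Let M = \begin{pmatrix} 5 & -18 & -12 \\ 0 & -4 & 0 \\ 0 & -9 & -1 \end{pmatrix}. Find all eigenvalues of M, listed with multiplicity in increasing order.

-4, -1, 5

Characteristic polynomial: p(λ) = λ^3 - 21λ - 20 = (λ - 5)(λ + 1)(λ + 4).
Roots (with multiplicity): -4, -1, 5.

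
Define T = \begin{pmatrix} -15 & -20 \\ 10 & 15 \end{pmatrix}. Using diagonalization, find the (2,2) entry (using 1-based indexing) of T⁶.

15625

Characteristic polynomial: λ^2 - 25 = (λ - 5)(λ + 5), so the eigenvalues are -5, 5.
λ=5: eigenvector (-1, 1).
λ=-5: eigenvector (2, -1).
P = [[-1, 2], [1, -1]], D = diag(5, -5), P⁻¹ = [[1, 2], [1, 1]].
T⁶ = P·diag(15625, 15625)·P⁻¹ = [[15625, 0], [0, 15625]].
The requested entry is 15625.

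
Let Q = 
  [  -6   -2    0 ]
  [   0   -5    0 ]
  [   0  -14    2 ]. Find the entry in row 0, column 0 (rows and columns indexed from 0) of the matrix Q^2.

36

Characteristic polynomial: λ^3 + 9λ^2 + 8λ - 60 = (λ - 2)(λ + 5)(λ + 6), so the eigenvalues are -6, -5, 2.
λ=-6: eigenvector (1, 0, 0).
λ=-5: eigenvector (-2, 1, 2).
λ=2: eigenvector (0, 0, 1).
P = [[1, -2, 0], [0, 1, 0], [0, 2, 1]], D = diag(-6, -5, 2), P⁻¹ = [[1, 2, 0], [0, 1, 0], [0, -2, 1]].
Q² = P·diag(36, 25, 4)·P⁻¹ = [[36, 22, 0], [0, 25, 0], [0, 42, 4]].
The requested entry is 36.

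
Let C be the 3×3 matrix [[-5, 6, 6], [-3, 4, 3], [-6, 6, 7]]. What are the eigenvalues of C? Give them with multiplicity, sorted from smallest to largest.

Characteristic polynomial: p(s) = s^3 - 6s^2 + 9s - 4 = (s - 4)(s - 1)^2.
Roots (with multiplicity): 1, 1, 4.

1, 1, 4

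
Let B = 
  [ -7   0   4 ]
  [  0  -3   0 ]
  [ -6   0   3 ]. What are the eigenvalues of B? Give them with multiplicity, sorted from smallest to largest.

-3, -3, -1

Characteristic polynomial: p(r) = r^3 + 7r^2 + 15r + 9 = (r + 1)(r + 3)^2.
Roots (with multiplicity): -3, -3, -1.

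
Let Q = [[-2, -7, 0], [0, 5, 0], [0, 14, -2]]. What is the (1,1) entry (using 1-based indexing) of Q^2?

Characteristic polynomial: λ^3 - λ^2 - 16λ - 20 = (λ - 5)(λ + 2)^2, so the eigenvalues are -2, -2, 5.
λ=5: eigenvector (-1, 1, 2).
λ=-2: eigenvector (1, 0, 0).
λ=-2: eigenvector (0, 0, 1).
P = [[-1, 1, 0], [1, 0, 0], [2, 0, 1]], D = diag(5, -2, -2), P⁻¹ = [[0, 1, 0], [1, 1, 0], [0, -2, 1]].
Q² = P·diag(25, 4, 4)·P⁻¹ = [[4, -21, 0], [0, 25, 0], [0, 42, 4]].
The requested entry is 4.

4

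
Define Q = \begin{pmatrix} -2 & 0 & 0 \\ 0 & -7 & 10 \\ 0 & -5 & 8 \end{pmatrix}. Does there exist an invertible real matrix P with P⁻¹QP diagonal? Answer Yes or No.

Yes

Characteristic polynomial: p(λ) = λ^3 + λ^2 - 8λ - 12 = (λ - 3)(λ + 2)^2.
λ = -2 has algebraic multiplicity 2; rank(Q + 2I) = 1, so geometric multiplicity = 2.
Every eigenvalue has geometric = algebraic multiplicity, so Q is diagonalizable.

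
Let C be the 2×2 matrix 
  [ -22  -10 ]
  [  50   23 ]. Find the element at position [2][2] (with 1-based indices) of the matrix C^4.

Characteristic polynomial: t^2 - t - 6 = (t - 3)(t + 2), so the eigenvalues are -2, 3.
t=-2: eigenvector (1, -2).
t=3: eigenvector (-2, 5).
P = [[1, -2], [-2, 5]], D = diag(-2, 3), P⁻¹ = [[5, 2], [2, 1]].
C⁴ = P·diag(16, 81)·P⁻¹ = [[-244, -130], [650, 341]].
The requested entry is 341.

341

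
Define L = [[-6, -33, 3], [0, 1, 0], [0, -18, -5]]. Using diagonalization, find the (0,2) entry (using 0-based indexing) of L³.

273

Characteristic polynomial: t^3 + 10t^2 + 19t - 30 = (t - 1)(t + 5)(t + 6), so the eigenvalues are -6, -5, 1.
t=-6: eigenvector (1, 0, 0).
t=1: eigenvector (-6, 1, -3).
t=-5: eigenvector (3, 0, 1).
P = [[1, -6, 3], [0, 1, 0], [0, -3, 1]], D = diag(-6, 1, -5), P⁻¹ = [[1, -3, -3], [0, 1, 0], [0, 3, 1]].
L³ = P·diag(-216, 1, -125)·P⁻¹ = [[-216, -483, 273], [0, 1, 0], [0, -378, -125]].
The requested entry is 273.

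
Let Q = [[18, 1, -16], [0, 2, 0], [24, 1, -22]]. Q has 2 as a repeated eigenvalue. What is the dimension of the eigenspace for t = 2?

Q − 2I = [[16, 1, -16], [0, 0, 0], [24, 1, -24]].
This matrix has rank 2, so its null space has dimension 3 − 2 = 1.

1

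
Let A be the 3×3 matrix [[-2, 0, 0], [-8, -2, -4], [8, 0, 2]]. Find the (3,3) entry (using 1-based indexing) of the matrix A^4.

Characteristic polynomial: μ^3 + 2μ^2 - 4μ - 8 = (μ - 2)(μ + 2)^2, so the eigenvalues are -2, -2, 2.
μ=-2: eigenvector (1, 0, -2).
μ=-2: eigenvector (0, 1, 0).
μ=2: eigenvector (0, -1, 1).
P = [[1, 0, 0], [0, 1, -1], [-2, 0, 1]], D = diag(-2, -2, 2), P⁻¹ = [[1, 0, 0], [2, 1, 1], [2, 0, 1]].
A⁴ = P·diag(16, 16, 16)·P⁻¹ = [[16, 0, 0], [0, 16, 0], [0, 0, 16]].
The requested entry is 16.

16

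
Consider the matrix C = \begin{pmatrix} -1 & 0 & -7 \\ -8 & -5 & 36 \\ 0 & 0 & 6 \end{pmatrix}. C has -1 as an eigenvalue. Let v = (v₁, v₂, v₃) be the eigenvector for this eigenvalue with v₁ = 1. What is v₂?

-2

C + 1I = [[0, 0, -7], [-8, -4, 36], [0, 0, 7]].
Solving (C + 1I)v = 0 gives the eigenspace spanned by (1, -2, 0).
With v₁ = 1, v = (1, -2, 0), so v₂ = -2.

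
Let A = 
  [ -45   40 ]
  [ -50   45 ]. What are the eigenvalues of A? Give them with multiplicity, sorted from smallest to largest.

Characteristic polynomial: p(r) = r^2 - 25 = (r - 5)(r + 5).
Roots (with multiplicity): -5, 5.

-5, 5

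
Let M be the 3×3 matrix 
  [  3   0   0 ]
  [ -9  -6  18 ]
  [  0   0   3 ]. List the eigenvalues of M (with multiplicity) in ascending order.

Characteristic polynomial: p(t) = t^3 - 27t + 54 = (t - 3)^2(t + 6).
Roots (with multiplicity): -6, 3, 3.

-6, 3, 3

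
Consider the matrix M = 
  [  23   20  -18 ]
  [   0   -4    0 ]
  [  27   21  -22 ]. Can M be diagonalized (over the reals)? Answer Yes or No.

No

Characteristic polynomial: p(s) = s^3 + 3s^2 - 24s - 80 = (s - 5)(s + 4)^2.
s = -4 has algebraic multiplicity 2; rank(M + 4I) = 2, so geometric multiplicity = 1.
Geometric multiplicity < algebraic multiplicity, so M is not diagonalizable.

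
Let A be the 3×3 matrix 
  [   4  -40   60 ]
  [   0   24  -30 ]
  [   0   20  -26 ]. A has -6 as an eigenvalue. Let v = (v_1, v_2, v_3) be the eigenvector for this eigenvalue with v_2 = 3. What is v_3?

A + 6I = [[10, -40, 60], [0, 30, -30], [0, 20, -20]].
Solving (A + 6I)v = 0 gives the eigenspace spanned by (-6, 3, 3).
With v_2 = 3, v = (-6, 3, 3), so v_3 = 3.

3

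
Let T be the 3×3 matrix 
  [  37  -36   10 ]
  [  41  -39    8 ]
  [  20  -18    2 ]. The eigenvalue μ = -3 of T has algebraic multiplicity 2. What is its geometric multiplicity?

1

T + 3I = [[40, -36, 10], [41, -36, 8], [20, -18, 5]].
This matrix has rank 2, so its null space has dimension 3 − 2 = 1.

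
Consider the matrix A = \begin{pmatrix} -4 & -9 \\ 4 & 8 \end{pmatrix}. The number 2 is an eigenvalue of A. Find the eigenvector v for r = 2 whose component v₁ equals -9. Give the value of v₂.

A − 2I = [[-6, -9], [4, 6]].
Solving (A − 2I)v = 0 gives the eigenspace spanned by (-9, 6).
With v₁ = -9, v = (-9, 6), so v₂ = 6.

6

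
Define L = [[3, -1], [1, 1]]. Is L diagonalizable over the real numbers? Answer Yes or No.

No

Characteristic polynomial: p(s) = s^2 - 4s + 4 = (s - 2)^2.
s = 2 has algebraic multiplicity 2; rank(L − 2I) = 1, so geometric multiplicity = 1.
Geometric multiplicity < algebraic multiplicity, so L is not diagonalizable.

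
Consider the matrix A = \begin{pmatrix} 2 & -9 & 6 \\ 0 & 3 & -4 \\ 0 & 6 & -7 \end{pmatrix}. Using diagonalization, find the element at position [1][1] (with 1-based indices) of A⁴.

16

Characteristic polynomial: t^3 + 2t^2 - 5t - 6 = (t - 2)(t + 1)(t + 3), so the eigenvalues are -3, -1, 2.
t=2: eigenvector (1, 0, 0).
t=-3: eigenvector (0, -2, -3).
t=-1: eigenvector (1, 1, 1).
P = [[1, 0, 1], [0, -2, 1], [0, -3, 1]], D = diag(2, -3, -1), P⁻¹ = [[1, -3, 2], [0, 1, -1], [0, 3, -2]].
A⁴ = P·diag(16, 81, 1)·P⁻¹ = [[16, -45, 30], [0, -159, 160], [0, -240, 241]].
The requested entry is 16.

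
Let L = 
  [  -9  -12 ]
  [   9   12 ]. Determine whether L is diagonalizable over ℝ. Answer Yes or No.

Characteristic polynomial: p(λ) = λ^2 - 3λ = λ(λ - 3).
All 2 eigenvalues are distinct, so L is diagonalizable.

Yes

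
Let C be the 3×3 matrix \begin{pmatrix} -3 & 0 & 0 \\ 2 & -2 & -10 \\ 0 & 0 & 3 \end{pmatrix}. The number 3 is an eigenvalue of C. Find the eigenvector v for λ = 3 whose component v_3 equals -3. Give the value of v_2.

C − 3I = [[-6, 0, 0], [2, -5, -10], [0, 0, 0]].
Solving (C − 3I)v = 0 gives the eigenspace spanned by (0, 6, -3).
With v_3 = -3, v = (0, 6, -3), so v_2 = 6.

6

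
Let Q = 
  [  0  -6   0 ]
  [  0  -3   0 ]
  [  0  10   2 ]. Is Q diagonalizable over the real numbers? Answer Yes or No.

Characteristic polynomial: p(r) = r^3 + r^2 - 6r = r(r - 2)(r + 3).
All 3 eigenvalues are distinct, so Q is diagonalizable.

Yes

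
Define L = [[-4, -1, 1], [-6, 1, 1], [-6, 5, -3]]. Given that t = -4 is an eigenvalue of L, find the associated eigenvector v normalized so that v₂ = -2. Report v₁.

-2

L + 4I = [[0, -1, 1], [-6, 5, 1], [-6, 5, 1]].
Solving (L + 4I)v = 0 gives the eigenspace spanned by (-2, -2, -2).
With v₂ = -2, v = (-2, -2, -2), so v₁ = -2.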